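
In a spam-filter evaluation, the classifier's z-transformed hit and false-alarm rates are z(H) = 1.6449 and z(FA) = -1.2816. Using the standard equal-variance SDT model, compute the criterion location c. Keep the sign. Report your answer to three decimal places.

c = −½·[z(H) + z(FA)] = −½·(1.6449 + (-1.2816)) = -0.18165

c = -0.182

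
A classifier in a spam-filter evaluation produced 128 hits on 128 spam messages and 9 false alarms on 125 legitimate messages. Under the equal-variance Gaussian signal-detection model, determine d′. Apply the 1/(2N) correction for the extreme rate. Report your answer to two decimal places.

d′ = 4.12

The hit rate is 128/128 = 1, so apply the 1/(2N) correction: H → 1 − 1/(2·128) = 0.99609.
z(H) = z(0.99609) = 2.660
z(FA) = z(0.07200) = -1.461
d' = 2.660 − (-1.461) = 4.121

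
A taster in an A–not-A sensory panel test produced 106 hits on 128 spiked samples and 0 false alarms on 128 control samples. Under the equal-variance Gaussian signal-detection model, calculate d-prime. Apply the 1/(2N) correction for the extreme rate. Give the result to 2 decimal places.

The false-alarm rate is 0/128 = 0, so apply the 1/(2N) correction: FA → 1/(2·128) = 0.00391.
z(H) = z(0.82812) = 0.947
z(FA) = z(0.00391) = -2.660
d' = 0.947 − (-2.660) = 3.607

d-prime = 3.61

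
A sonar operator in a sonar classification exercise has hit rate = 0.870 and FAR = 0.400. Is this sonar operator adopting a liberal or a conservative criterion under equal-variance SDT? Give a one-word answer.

z(H) = 1.126, z(FA) = -0.253
c = −½·(z(H) + z(FA)) = -0.4365
c < 0 → liberal criterion (biased toward responding “yes”).

liberal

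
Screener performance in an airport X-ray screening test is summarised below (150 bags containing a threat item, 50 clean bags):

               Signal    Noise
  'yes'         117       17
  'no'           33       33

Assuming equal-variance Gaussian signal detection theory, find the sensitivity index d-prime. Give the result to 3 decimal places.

d-prime = 1.185

H = 117/150 = 0.7800
FA = 17/50 = 0.3400
z(H) = z(0.7800) = 0.7722
z(FA) = z(0.3400) = -0.4125
d' = z(H) − z(FA) = 0.7722 − (-0.4125) = 1.1847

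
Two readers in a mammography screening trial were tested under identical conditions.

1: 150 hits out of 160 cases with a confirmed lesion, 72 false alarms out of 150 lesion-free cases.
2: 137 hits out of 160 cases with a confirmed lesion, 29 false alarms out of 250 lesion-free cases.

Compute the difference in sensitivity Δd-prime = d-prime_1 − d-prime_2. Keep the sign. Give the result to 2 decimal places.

Δd-prime = -0.67

1: z(0.9375) = 1.534, z(0.4800) = -0.050, d' = 1.584
2: z(0.8562) = 1.063, z(0.1160) = -1.195, d' = 2.258
Δd' = d'_1 − d'_2 = 1.584 − 2.258 = -0.674
2 has the higher sensitivity.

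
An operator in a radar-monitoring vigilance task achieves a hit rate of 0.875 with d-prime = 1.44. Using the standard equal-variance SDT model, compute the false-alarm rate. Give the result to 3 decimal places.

z(hit rate) = z(0.875) = 1.1503
z(FA) = z(H) − d' = 1.1503 − 1.44 = -0.2897
false-alarm rate = Φ(-0.2897) = 0.3860

false-alarm rate = 0.386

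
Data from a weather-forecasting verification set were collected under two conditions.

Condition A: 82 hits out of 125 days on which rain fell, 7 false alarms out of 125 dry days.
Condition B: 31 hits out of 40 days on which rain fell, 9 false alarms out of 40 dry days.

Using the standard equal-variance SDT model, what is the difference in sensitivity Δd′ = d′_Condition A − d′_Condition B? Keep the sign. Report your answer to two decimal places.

Condition A: z(0.6560) = 0.402, z(0.0560) = -1.589, d' = 1.991
Condition B: z(0.7750) = 0.755, z(0.2250) = -0.755, d' = 1.510
Δd' = d'_Condition A − d'_Condition B = 1.991 − 1.510 = 0.481
Condition A has the higher sensitivity.

Δd′ = 0.48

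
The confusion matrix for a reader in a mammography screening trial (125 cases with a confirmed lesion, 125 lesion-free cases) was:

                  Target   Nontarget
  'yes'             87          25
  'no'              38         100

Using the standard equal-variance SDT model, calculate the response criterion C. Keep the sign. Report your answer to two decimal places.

H = 87/125 = 0.6960
FA = 25/125 = 0.2000
z(H) = z(0.6960) = 0.513
z(FA) = z(0.2000) = -0.842
c = −½·[z(H) + z(FA)] = −0.5 × (0.513 + (-0.842)) = 0.1645
c > 0: the reader has a conservative response bias.

C = 0.16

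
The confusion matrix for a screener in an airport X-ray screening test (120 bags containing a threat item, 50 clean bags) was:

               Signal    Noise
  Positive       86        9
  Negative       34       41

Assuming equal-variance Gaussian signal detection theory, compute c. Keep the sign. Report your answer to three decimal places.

H = 86/120 = 0.7167
FA = 9/50 = 0.1800
Φ⁻¹(0.7167) = 0.5731, Φ⁻¹(0.1800) = -0.9154
c = −½·[z(H) + z(FA)] = −0.5 × (0.5731 + (-0.9154)) = 0.17115

c = 0.171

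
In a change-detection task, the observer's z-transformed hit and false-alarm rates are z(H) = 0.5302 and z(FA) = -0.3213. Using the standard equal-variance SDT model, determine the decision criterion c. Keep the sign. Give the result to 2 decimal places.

c = -0.10

c = −½·[z(H) + z(FA)] = −½·(0.5302 + (-0.3213)) = -0.10445
c < 0: the observer has a liberal response bias.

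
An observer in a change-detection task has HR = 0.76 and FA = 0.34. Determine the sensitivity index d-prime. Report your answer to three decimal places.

d-prime = 1.119

z(H) = 0.7063
z(FA) = -0.4125
d' = z(H) − z(FA) = 0.7063 − (-0.4125) = 1.1188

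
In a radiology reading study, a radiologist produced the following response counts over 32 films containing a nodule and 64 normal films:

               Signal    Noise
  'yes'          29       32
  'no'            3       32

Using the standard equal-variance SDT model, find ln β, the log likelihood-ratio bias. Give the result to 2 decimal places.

H = 29/32 = 0.9062
FA = 32/64 = 0.5000
z(H) = 1.318
z(FA) = 0.000
ln β = −½·[z(H)² − z(FA)²] = −0.5 × (1.737 − 0.000) = -0.8685

ln β = -0.87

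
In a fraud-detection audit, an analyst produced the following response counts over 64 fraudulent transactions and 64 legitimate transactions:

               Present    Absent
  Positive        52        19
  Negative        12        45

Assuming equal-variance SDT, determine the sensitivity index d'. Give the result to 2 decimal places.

H = 52/64 = 0.8125
FA = 19/64 = 0.2969
z(H) = z(0.8125) = 0.8871
z(FA) = z(0.2969) = -0.5333
d' = z(H) − z(FA) = 0.8871 − (-0.5333) = 1.4204

d' = 1.42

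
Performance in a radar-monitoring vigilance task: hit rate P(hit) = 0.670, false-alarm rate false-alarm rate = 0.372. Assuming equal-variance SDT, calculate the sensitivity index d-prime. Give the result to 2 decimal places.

d-prime = 0.77

z(0.670) = 0.4399, z(0.372) = -0.3266
d' = z(H) − z(FA) = 0.4399 − (-0.3266) = 0.7665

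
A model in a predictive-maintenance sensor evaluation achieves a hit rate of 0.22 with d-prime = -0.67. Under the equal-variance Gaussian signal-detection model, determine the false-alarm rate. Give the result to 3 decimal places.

z(hit rate) = z(0.22) = -0.7722
z(FA) = z(H) − d' = -0.7722 − (-0.67) = -0.1022
false-alarm rate = Φ(-0.1022) = 0.4593

false-alarm rate = 0.459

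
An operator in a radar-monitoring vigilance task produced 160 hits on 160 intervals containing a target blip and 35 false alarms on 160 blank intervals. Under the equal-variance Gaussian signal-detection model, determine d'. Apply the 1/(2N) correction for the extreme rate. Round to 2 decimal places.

The hit rate is 160/160 = 1, so apply the 1/(2N) correction: H → 1 − 1/(2·160) = 0.99687.
z(H) = z(0.99687) = 2.734
z(FA) = z(0.21875) = -0.776
d' = 2.734 − (-0.776) = 3.510

d' = 3.51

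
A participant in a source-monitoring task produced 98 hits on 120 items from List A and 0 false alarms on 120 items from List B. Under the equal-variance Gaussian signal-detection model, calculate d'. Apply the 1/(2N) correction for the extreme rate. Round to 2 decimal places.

The false-alarm rate is 0/120 = 0, so apply the 1/(2N) correction: FA → 1/(2·120) = 0.00417.
z(H) = z(0.81667) = 0.903
z(FA) = z(0.00417) = -2.638
d' = 0.903 − (-2.638) = 3.541

d' = 3.54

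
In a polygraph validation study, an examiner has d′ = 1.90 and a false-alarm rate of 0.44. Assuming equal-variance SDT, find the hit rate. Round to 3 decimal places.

z(false-alarm rate) = z(0.44) = -0.1510
z(H) = z(FA) + d' = -0.1510 + 1.90 = 1.7490
hit rate = Φ(1.7490) = 0.9599

hit rate = 0.960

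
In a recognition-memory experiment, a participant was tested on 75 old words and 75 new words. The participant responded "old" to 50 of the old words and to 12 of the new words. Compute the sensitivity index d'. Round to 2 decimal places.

d' = 1.43

H = 50/75 = 0.6667
FA = 12/75 = 0.1600
z(0.6667) = 0.431, z(0.1600) = -0.994
d' = z(H) − z(FA) = 0.431 − (-0.994) = 1.425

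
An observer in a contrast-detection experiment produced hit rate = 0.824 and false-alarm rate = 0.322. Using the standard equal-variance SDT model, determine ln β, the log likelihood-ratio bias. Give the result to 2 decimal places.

z(H) = 0.931
z(FA) = -0.462
ln β = −½·[z(H)² − z(FA)²] = −0.5 × (0.867 − 0.213) = -0.327

ln β = -0.33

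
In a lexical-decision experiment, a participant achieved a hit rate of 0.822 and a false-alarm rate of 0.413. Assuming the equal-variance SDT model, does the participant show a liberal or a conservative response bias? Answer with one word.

liberal

z(H) = 0.923, z(FA) = -0.220
c = −½·(z(H) + z(FA)) = -0.3515
c < 0 → liberal criterion (biased toward responding “yes”).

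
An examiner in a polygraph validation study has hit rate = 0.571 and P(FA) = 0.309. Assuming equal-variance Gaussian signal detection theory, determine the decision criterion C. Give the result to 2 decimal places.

C = 0.16

z(H) = 0.179
z(FA) = -0.499
c = −½·[z(H) + z(FA)] = −0.5 × (0.179 + (-0.499)) = 0.160
c > 0: the examiner has a conservative response bias.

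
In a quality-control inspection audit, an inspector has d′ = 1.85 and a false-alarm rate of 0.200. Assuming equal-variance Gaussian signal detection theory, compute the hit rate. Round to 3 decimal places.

z(false-alarm rate) = z(0.200) = -0.8416
z(H) = z(FA) + d' = -0.8416 + 1.85 = 1.0084
hit rate = Φ(1.0084) = 0.8434

hit rate = 0.843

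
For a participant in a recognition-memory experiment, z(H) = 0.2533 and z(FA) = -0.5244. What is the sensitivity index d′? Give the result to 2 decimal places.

d′ = 0.78

d' = z(H) − z(FA) = 0.2533 − (-0.5244) = 0.7777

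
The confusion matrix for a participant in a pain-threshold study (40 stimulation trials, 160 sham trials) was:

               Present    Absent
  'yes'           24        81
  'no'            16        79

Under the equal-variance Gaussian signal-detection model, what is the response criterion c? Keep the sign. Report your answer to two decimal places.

c = -0.13

H = 24/40 = 0.6000
FA = 81/160 = 0.5062
z(0.6000) = 0.253, z(0.5062) = 0.016
c = −½·[z(H) + z(FA)] = −0.5 × (0.253 + 0.016) = -0.1345
c < 0: the participant has a liberal response bias.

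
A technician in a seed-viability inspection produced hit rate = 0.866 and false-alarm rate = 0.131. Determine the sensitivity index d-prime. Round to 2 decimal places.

d-prime = 2.23

Φ⁻¹(H) = Φ⁻¹(0.866) = 1.108
Φ⁻¹(FA) = Φ⁻¹(0.131) = -1.122
d' = z(H) − z(FA) = 1.108 − (-1.122) = 2.230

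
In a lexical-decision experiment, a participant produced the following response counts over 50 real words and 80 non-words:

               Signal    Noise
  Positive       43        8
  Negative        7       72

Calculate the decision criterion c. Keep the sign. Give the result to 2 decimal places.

c = 0.10

H = 43/50 = 0.8600
FA = 8/80 = 0.1000
z(0.8600) = 1.080, z(0.1000) = -1.282
c = −½·[z(H) + z(FA)] = −0.5 × (1.080 + (-1.282)) = 0.101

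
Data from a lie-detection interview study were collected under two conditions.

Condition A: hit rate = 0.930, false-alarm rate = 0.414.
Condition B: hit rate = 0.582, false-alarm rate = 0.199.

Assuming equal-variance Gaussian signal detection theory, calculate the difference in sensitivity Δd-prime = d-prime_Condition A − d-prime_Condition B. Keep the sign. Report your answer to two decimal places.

Condition A: z(0.930) = 1.476, z(0.414) = -0.217, d' = 1.693
Condition B: z(0.582) = 0.207, z(0.199) = -0.845, d' = 1.052
Δd' = d'_Condition A − d'_Condition B = 1.693 − 1.052 = 0.641
Condition A has the higher sensitivity.

Δd-prime = 0.64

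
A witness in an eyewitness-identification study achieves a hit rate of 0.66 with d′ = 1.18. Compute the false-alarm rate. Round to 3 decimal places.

false-alarm rate = 0.221

z(hit rate) = z(0.66) = 0.4125
z(FA) = z(H) − d' = 0.4125 − 1.18 = -0.7675
false-alarm rate = Φ(-0.7675) = 0.2214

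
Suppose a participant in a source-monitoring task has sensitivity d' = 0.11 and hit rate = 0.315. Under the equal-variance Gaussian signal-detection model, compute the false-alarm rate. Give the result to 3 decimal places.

false-alarm rate = 0.277

z(hit rate) = z(0.315) = -0.4817
z(FA) = z(H) − d' = -0.4817 − 0.11 = -0.5917
false-alarm rate = Φ(-0.5917) = 0.2770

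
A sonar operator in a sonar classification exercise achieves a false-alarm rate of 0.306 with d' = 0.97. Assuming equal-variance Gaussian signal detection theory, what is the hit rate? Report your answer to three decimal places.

hit rate = 0.678

z(false-alarm rate) = z(0.306) = -0.5072
z(H) = z(FA) + d' = -0.5072 + 0.97 = 0.4628
hit rate = Φ(0.4628) = 0.6782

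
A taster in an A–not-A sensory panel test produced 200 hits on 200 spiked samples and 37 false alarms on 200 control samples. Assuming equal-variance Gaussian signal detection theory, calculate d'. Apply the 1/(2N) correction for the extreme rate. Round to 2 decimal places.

d' = 3.70

The hit rate is 200/200 = 1, so apply the 1/(2N) correction: H → 1 − 1/(2·200) = 0.99750.
z(H) = z(0.99750) = 2.807
z(FA) = z(0.18500) = -0.896
d' = 2.807 − (-0.896) = 3.703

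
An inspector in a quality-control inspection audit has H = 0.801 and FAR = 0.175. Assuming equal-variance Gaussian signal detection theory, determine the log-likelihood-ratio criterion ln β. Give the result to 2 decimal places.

ln β = 0.08

z(0.801) = 0.845, z(0.175) = -0.935
ln β = −½·[z(H)² − z(FA)²] = −0.5 × (0.714 − 0.874) = 0.080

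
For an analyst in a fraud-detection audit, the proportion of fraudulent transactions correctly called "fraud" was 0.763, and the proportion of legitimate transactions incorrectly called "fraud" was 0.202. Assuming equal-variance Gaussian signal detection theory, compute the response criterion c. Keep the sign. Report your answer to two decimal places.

c = 0.06

Φ⁻¹(H) = Φ⁻¹(0.763) = 0.7160
Φ⁻¹(FA) = Φ⁻¹(0.202) = -0.8345
c = −½·[z(H) + z(FA)] = −0.5 × (0.7160 + (-0.8345)) = 0.05925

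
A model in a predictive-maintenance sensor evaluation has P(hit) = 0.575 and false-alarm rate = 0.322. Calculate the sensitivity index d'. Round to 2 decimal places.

d' = 0.65

z(0.575) = 0.189, z(0.322) = -0.462
d' = z(H) − z(FA) = 0.189 − (-0.462) = 0.651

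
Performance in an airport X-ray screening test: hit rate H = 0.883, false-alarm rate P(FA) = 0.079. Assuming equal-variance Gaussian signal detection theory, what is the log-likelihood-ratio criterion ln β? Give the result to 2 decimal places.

ln β = 0.29

z(H) = z(0.883) = 1.190
z(FA) = z(0.079) = -1.412
ln β = −½·[z(H)² − z(FA)²] = −0.5 × (1.416 − 1.994) = 0.289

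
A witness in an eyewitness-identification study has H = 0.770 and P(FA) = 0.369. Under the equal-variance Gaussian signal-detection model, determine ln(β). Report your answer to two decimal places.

ln β = -0.22

Φ⁻¹(H) = 0.739
Φ⁻¹(FA) = -0.335
ln β = −½·[z(H)² − z(FA)²] = −0.5 × (0.546 − 0.112) = -0.217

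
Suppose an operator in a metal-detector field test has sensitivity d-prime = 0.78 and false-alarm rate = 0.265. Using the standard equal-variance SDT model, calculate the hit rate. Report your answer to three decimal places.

hit rate = 0.560

z(false-alarm rate) = z(0.265) = -0.6280
z(H) = z(FA) + d' = -0.6280 + 0.78 = 0.1520
hit rate = Φ(0.1520) = 0.5604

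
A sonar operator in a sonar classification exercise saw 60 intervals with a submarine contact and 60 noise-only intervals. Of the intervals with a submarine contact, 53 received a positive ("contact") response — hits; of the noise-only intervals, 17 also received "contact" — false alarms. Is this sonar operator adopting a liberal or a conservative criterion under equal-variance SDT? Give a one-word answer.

liberal

z(H) = 1.192, z(FA) = -0.573
c = −½·(z(H) + z(FA)) = -0.3095
c < 0 → liberal criterion (biased toward responding “yes”).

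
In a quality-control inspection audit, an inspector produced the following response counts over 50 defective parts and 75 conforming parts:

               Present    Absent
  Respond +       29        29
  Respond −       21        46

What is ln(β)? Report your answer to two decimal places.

ln β = 0.02

H = 29/50 = 0.5800
FA = 29/75 = 0.3867
Φ⁻¹(H) = Φ⁻¹(0.5800) = 0.202
Φ⁻¹(FA) = Φ⁻¹(0.3867) = -0.288
ln β = −½·[z(H)² − z(FA)²] = −0.5 × (0.041 − 0.083) = 0.021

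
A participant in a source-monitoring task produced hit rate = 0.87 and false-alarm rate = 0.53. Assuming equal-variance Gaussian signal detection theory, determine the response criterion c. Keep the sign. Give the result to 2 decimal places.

z(H) = 1.126
z(FA) = 0.075
c = −½·[z(H) + z(FA)] = −0.5 × (1.126 + 0.075) = -0.6005
c < 0: the participant has a liberal response bias.

c = -0.60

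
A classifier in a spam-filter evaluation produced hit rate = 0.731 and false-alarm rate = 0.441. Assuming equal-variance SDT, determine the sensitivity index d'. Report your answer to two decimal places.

z(H) = 0.616
z(FA) = -0.148
d' = z(H) − z(FA) = 0.616 − (-0.148) = 0.764

d' = 0.76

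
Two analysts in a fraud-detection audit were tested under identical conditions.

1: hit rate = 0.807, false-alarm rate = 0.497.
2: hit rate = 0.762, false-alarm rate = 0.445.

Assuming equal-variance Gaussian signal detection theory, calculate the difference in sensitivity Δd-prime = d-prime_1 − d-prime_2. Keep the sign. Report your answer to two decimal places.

Δd-prime = 0.02

1: z(0.807) = 0.867, z(0.497) = -0.008, d' = 0.875
2: z(0.762) = 0.713, z(0.445) = -0.138, d' = 0.851
Δd' = d'_1 − d'_2 = 0.875 − 0.851 = 0.024
1 has the higher sensitivity.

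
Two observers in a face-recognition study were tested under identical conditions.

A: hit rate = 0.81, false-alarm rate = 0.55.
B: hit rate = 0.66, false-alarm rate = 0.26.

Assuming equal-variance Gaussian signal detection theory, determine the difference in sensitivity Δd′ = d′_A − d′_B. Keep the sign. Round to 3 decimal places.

Δd′ = -0.304

A: z(0.81) = 0.8779, z(0.55) = 0.1257, d' = 0.7522
B: z(0.66) = 0.4125, z(0.26) = -0.6433, d' = 1.0558
Δd' = d'_A − d'_B = 0.7522 − 1.0558 = -0.3036
B has the higher sensitivity.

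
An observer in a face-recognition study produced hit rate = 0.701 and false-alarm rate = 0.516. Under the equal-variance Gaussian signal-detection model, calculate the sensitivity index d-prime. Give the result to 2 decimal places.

z(H) = z(0.701) = 0.5273
z(FA) = z(0.516) = 0.0401
d' = z(H) − z(FA) = 0.5273 − 0.0401 = 0.4872

d-prime = 0.49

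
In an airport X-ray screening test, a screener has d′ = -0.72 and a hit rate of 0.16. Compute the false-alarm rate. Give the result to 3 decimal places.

z(hit rate) = z(0.16) = -0.9945
z(FA) = z(H) − d' = -0.9945 − (-0.72) = -0.2745
false-alarm rate = Φ(-0.2745) = 0.3919

false-alarm rate = 0.392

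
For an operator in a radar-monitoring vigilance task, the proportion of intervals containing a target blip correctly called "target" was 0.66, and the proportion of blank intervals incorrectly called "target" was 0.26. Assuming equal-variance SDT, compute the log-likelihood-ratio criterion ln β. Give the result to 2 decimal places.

Φ⁻¹(H) = Φ⁻¹(0.66) = 0.412
Φ⁻¹(FA) = Φ⁻¹(0.26) = -0.643
ln β = −½·[z(H)² − z(FA)²] = −0.5 × (0.170 − 0.413) = 0.1215

ln β = 0.12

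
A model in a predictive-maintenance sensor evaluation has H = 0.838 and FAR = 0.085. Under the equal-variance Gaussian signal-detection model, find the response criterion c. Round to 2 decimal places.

c = 0.19

z(H) = 0.9863
z(FA) = -1.3722
c = −½·[z(H) + z(FA)] = −0.5 × (0.9863 + (-1.3722)) = 0.19295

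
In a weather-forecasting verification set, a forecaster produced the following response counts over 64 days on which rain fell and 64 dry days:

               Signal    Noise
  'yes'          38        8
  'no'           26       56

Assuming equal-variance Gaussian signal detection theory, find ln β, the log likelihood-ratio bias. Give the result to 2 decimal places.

H = 38/64 = 0.5938
FA = 8/64 = 0.1250
z(0.5938) = 0.237, z(0.1250) = -1.150
ln β = −½·[z(H)² − z(FA)²] = −0.5 × (0.056 − 1.323) = 0.6335

ln β = 0.63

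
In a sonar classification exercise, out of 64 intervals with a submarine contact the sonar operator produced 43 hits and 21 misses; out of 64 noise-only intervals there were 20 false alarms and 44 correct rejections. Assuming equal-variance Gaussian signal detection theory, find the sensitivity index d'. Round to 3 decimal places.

d' = 0.934

H = 43/64 = 0.6719
FA = 20/64 = 0.3125
z(H) = z(0.6719) = 0.4452
z(FA) = z(0.3125) = -0.4888
d' = z(H) − z(FA) = 0.4452 − (-0.4888) = 0.9340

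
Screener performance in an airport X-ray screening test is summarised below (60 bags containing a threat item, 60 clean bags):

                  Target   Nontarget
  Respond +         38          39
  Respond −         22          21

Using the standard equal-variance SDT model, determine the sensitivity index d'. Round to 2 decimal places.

H = 38/60 = 0.6333
FA = 39/60 = 0.6500
Φ⁻¹(H) = 0.3406
Φ⁻¹(FA) = 0.3853
d' = z(H) − z(FA) = 0.3406 − 0.3853 = -0.0447

d' = -0.04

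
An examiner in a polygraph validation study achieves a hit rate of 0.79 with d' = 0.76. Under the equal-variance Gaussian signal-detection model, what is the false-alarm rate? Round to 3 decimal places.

z(hit rate) = z(0.79) = 0.8064
z(FA) = z(H) − d' = 0.8064 − 0.76 = 0.0464
false-alarm rate = Φ(0.0464) = 0.5185

false-alarm rate = 0.519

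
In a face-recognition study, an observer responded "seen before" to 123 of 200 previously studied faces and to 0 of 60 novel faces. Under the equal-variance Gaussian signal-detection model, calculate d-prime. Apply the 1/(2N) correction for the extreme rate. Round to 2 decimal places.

d-prime = 2.69

The false-alarm rate is 0/60 = 0, so apply the 1/(2N) correction: FA → 1/(2·60) = 0.00833.
z(H) = z(0.61500) = 0.292
z(FA) = z(0.00833) = -2.394
d' = 0.292 − (-2.394) = 2.686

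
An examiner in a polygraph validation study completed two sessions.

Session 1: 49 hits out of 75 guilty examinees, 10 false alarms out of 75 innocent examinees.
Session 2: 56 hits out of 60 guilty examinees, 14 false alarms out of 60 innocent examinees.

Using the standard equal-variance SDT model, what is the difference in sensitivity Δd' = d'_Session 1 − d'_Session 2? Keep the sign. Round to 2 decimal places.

Session 1: z(0.6533) = 0.394, z(0.1333) = -1.111, d' = 1.505
Session 2: z(0.9333) = 1.501, z(0.2333) = -0.728, d' = 2.229
Δd' = d'_Session 1 − d'_Session 2 = 1.505 − 2.229 = -0.724
Session 2 has the higher sensitivity.

Δd' = -0.72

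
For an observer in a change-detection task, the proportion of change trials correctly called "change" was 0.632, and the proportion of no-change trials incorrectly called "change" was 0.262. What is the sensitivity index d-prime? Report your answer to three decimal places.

z(H) = 0.3372
z(FA) = -0.6372
d' = z(H) − z(FA) = 0.3372 − (-0.6372) = 0.9744

d-prime = 0.974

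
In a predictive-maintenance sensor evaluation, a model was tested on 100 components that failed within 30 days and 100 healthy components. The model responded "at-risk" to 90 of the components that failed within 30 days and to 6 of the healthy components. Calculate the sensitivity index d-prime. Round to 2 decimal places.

H = 90/100 = 0.9000
FA = 6/100 = 0.0600
z(H) = z(0.9000) = 1.2816
z(FA) = z(0.0600) = -1.5548
d' = z(H) − z(FA) = 1.2816 − (-1.5548) = 2.8364

d-prime = 2.84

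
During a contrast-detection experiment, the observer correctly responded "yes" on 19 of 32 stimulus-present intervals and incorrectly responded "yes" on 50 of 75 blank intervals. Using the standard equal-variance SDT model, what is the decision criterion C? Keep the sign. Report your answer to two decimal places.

H = 19/32 = 0.5938
FA = 50/75 = 0.6667
z(H) = 0.2373
z(FA) = 0.4308
c = −½·[z(H) + z(FA)] = −0.5 × (0.2373 + 0.4308) = -0.33405

C = -0.33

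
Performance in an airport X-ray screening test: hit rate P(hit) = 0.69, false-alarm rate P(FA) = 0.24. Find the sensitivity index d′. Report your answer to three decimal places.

Φ⁻¹(H) = Φ⁻¹(0.69) = 0.4959
Φ⁻¹(FA) = Φ⁻¹(0.24) = -0.7063
d' = z(H) − z(FA) = 0.4959 − (-0.7063) = 1.2022

d′ = 1.202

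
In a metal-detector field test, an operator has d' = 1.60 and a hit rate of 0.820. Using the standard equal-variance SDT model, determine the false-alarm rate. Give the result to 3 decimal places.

z(hit rate) = z(0.820) = 0.9154
z(FA) = z(H) − d' = 0.9154 − 1.60 = -0.6846
false-alarm rate = Φ(-0.6846) = 0.2468

false-alarm rate = 0.247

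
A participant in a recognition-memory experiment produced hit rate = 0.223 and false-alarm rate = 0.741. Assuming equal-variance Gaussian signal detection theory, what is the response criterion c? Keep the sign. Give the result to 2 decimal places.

c = 0.06

Φ⁻¹(0.223) = -0.7621, Φ⁻¹(0.741) = 0.6464
c = −½·[z(H) + z(FA)] = −0.5 × (-0.7621 + 0.6464) = 0.05785
c > 0: the participant has a conservative response bias.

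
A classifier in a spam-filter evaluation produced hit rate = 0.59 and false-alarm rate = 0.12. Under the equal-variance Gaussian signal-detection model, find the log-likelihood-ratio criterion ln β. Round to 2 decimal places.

z(H) = z(0.59) = 0.228
z(FA) = z(0.12) = -1.175
ln β = −½·[z(H)² − z(FA)²] = −0.5 × (0.052 − 1.381) = 0.6645

ln β = 0.66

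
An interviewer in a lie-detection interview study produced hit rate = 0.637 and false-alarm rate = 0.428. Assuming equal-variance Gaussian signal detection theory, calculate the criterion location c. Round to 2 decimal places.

z(H) = z(0.637) = 0.3505
z(FA) = z(0.428) = -0.1815
c = −½·[z(H) + z(FA)] = −0.5 × (0.3505 + (-0.1815)) = -0.0845

c = -0.08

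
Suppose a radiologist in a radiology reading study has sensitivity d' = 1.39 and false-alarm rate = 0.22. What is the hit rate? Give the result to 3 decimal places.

z(false-alarm rate) = z(0.22) = -0.7722
z(H) = z(FA) + d' = -0.7722 + 1.39 = 0.6178
hit rate = Φ(0.6178) = 0.7316

hit rate = 0.732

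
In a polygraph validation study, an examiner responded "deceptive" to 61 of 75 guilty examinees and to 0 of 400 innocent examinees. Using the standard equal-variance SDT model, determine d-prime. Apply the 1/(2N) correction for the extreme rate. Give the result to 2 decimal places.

d-prime = 3.91

The false-alarm rate is 0/400 = 0, so apply the 1/(2N) correction: FA → 1/(2·400) = 0.00125.
z(H) = z(0.81333) = 0.890
z(FA) = z(0.00125) = -3.023
d' = 0.890 − (-3.023) = 3.913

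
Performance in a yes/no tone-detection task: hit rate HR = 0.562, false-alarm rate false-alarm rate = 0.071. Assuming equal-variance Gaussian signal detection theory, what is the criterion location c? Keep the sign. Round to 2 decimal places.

c = 0.66

z(0.562) = 0.1560, z(0.071) = -1.4684
c = −½·[z(H) + z(FA)] = −0.5 × (0.1560 + (-1.4684)) = 0.6562
c > 0: the listener has a conservative response bias.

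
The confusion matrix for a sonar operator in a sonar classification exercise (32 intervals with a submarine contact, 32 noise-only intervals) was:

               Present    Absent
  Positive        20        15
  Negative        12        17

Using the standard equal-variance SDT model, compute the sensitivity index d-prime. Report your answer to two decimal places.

d-prime = 0.40

H = 20/32 = 0.6250
FA = 15/32 = 0.4688
z(H) = 0.3186
z(FA) = -0.0783
d' = z(H) − z(FA) = 0.3186 − (-0.0783) = 0.3969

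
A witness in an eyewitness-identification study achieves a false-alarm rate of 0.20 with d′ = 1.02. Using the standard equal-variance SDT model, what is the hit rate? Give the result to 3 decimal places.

hit rate = 0.571

z(false-alarm rate) = z(0.20) = -0.8416
z(H) = z(FA) + d' = -0.8416 + 1.02 = 0.1784
hit rate = Φ(0.1784) = 0.5708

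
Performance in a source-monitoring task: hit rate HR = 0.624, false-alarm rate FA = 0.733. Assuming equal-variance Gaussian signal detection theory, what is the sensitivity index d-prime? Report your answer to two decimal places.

d-prime = -0.31

z(H) = z(0.624) = 0.316
z(FA) = z(0.733) = 0.622
d' = z(H) − z(FA) = 0.316 − 0.622 = -0.306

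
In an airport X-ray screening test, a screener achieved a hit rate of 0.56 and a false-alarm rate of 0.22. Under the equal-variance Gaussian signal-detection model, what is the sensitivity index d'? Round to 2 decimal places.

d' = 0.92

z(H) = 0.1510
z(FA) = -0.7722
d' = z(H) − z(FA) = 0.1510 − (-0.7722) = 0.9232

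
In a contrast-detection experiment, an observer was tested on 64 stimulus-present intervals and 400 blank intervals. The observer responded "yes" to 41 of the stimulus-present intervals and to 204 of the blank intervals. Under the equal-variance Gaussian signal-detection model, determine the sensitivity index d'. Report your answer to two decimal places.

H = 41/64 = 0.6406
FA = 204/400 = 0.5100
z(H) = z(0.6406) = 0.3601
z(FA) = z(0.5100) = 0.0251
d' = z(H) − z(FA) = 0.3601 − 0.0251 = 0.3350

d' = 0.34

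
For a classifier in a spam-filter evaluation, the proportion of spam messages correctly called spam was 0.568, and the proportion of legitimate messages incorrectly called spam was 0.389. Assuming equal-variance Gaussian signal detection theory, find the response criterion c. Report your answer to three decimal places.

c = 0.055

Φ⁻¹(H) = Φ⁻¹(0.568) = 0.1713
Φ⁻¹(FA) = Φ⁻¹(0.389) = -0.2819
c = −½·[z(H) + z(FA)] = −0.5 × (0.1713 + (-0.2819)) = 0.0553
c > 0: the classifier has a conservative response bias.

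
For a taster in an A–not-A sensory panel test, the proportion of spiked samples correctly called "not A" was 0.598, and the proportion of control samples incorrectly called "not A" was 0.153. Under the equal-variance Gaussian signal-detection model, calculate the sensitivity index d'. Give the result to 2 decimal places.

d' = 1.27

Φ⁻¹(H) = Φ⁻¹(0.598) = 0.248
Φ⁻¹(FA) = Φ⁻¹(0.153) = -1.024
d' = z(H) − z(FA) = 0.248 − (-1.024) = 1.272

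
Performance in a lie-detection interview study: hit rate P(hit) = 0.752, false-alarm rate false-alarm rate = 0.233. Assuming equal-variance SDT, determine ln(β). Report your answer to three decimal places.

z(H) = 0.6808
z(FA) = -0.7290
ln β = −½·[z(H)² − z(FA)²] = −0.5 × (0.4635 − 0.5314) = 0.03395

ln β = 0.034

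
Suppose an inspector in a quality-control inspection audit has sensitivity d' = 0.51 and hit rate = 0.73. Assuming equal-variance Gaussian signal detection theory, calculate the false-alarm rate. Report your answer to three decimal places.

false-alarm rate = 0.541

z(hit rate) = z(0.73) = 0.6128
z(FA) = z(H) − d' = 0.6128 − 0.51 = 0.1028
false-alarm rate = Φ(0.1028) = 0.5409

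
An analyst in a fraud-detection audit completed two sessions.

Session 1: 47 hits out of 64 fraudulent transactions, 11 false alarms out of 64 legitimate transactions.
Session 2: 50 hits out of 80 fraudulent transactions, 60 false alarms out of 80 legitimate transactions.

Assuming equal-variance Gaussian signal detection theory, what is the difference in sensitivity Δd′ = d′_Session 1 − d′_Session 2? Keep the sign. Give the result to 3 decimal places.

Δd′ = 1.929

Session 1: z(0.7344) = 0.6262, z(0.1719) = -0.9467, d' = 1.5729
Session 2: z(0.6250) = 0.3186, z(0.7500) = 0.6745, d' = -0.3559
Δd' = d'_Session 1 − d'_Session 2 = 1.5729 − (-0.3559) = 1.9288
Session 1 has the higher sensitivity.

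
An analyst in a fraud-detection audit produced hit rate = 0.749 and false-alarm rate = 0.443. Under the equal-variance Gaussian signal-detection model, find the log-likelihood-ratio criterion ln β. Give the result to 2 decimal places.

Φ⁻¹(H) = Φ⁻¹(0.749) = 0.671
Φ⁻¹(FA) = Φ⁻¹(0.443) = -0.143
ln β = −½·[z(H)² − z(FA)²] = −0.5 × (0.450 − 0.020) = -0.215

ln β = -0.22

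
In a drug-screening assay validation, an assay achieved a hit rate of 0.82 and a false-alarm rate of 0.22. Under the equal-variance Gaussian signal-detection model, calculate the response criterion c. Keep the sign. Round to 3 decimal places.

z(H) = z(0.82) = 0.9154
z(FA) = z(0.22) = -0.7722
c = −½·[z(H) + z(FA)] = −0.5 × (0.9154 + (-0.7722)) = -0.0716

c = -0.072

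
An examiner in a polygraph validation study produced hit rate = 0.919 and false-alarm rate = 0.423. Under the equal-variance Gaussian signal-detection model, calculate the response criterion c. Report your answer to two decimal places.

c = -0.60

z(H) = 1.3984
z(FA) = -0.1942
c = −½·[z(H) + z(FA)] = −0.5 × (1.3984 + (-0.1942)) = -0.6021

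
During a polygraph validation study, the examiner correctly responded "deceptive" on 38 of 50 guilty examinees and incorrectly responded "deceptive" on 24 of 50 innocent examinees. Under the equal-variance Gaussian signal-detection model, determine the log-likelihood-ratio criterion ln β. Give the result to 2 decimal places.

H = 38/50 = 0.7600
FA = 24/50 = 0.4800
z(0.7600) = 0.706, z(0.4800) = -0.050
ln β = −½·[z(H)² − z(FA)²] = −0.5 × (0.498 − 0.003) = -0.2475

ln β = -0.25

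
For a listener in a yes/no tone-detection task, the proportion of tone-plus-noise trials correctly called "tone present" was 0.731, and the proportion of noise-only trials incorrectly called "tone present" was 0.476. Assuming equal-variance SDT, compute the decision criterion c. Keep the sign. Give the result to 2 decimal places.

z(H) = z(0.731) = 0.616
z(FA) = z(0.476) = -0.060
c = −½·[z(H) + z(FA)] = −0.5 × (0.616 + (-0.060)) = -0.278

c = -0.28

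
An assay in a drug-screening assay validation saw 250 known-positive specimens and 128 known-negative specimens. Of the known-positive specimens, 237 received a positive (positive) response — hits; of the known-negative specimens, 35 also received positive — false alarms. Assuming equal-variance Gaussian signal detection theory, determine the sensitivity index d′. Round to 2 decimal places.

H = 237/250 = 0.9480
FA = 35/128 = 0.2734
Φ⁻¹(H) = 1.6258
Φ⁻¹(FA) = -0.6026
d' = z(H) − z(FA) = 1.6258 − (-0.6026) = 2.2284

d′ = 2.23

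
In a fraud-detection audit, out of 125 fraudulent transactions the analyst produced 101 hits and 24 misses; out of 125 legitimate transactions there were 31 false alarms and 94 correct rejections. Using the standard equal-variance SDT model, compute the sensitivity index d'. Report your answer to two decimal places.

d' = 1.55

H = 101/125 = 0.8080
FA = 31/125 = 0.2480
z(H) = z(0.8080) = 0.871
z(FA) = z(0.2480) = -0.681
d' = z(H) − z(FA) = 0.871 − (-0.681) = 1.552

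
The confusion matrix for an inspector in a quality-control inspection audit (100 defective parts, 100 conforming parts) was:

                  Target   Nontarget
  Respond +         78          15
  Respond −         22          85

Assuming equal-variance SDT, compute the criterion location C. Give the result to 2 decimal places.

C = 0.13

H = 78/100 = 0.7800
FA = 15/100 = 0.1500
Φ⁻¹(0.7800) = 0.7722, Φ⁻¹(0.1500) = -1.0364
c = −½·[z(H) + z(FA)] = −0.5 × (0.7722 + (-1.0364)) = 0.1321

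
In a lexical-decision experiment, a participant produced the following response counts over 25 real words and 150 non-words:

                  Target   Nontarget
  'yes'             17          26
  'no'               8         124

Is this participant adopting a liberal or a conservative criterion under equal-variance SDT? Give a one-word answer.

conservative

z(H) = 0.468, z(FA) = -0.941
c = −½·(z(H) + z(FA)) = 0.2365
c > 0 → conservative criterion (biased toward responding “no”).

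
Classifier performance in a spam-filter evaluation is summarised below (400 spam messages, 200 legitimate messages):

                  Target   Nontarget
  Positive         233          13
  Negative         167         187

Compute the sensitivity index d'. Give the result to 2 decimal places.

d' = 1.72

H = 233/400 = 0.5825
FA = 13/200 = 0.0650
z(H) = z(0.5825) = 0.208
z(FA) = z(0.0650) = -1.514
d' = z(H) − z(FA) = 0.208 − (-1.514) = 1.722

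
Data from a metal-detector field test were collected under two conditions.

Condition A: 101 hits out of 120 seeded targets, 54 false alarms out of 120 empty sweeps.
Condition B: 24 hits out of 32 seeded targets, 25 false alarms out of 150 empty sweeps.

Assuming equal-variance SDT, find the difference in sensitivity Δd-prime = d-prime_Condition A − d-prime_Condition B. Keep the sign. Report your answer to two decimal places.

Condition A: z(0.8417) = 1.001, z(0.4500) = -0.126, d' = 1.127
Condition B: z(0.7500) = 0.674, z(0.1667) = -0.967, d' = 1.641
Δd' = d'_Condition A − d'_Condition B = 1.127 − 1.641 = -0.514
Condition B has the higher sensitivity.

Δd-prime = -0.51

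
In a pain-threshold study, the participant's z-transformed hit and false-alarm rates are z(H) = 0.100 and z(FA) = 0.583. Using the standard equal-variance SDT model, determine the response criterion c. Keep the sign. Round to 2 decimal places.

c = -0.34

c = −½·[z(H) + z(FA)] = −½·(0.100 + 0.583) = -0.3415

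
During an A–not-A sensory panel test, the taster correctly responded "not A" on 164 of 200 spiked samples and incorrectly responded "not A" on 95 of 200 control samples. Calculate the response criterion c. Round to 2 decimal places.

c = -0.43

H = 164/200 = 0.8200
FA = 95/200 = 0.4750
z(H) = 0.9154
z(FA) = -0.0627
c = −½·[z(H) + z(FA)] = −0.5 × (0.9154 + (-0.0627)) = -0.42635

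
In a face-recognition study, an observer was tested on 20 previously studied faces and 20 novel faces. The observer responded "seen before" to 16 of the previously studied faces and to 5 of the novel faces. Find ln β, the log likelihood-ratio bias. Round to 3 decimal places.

H = 16/20 = 0.8000
FA = 5/20 = 0.2500
Φ⁻¹(H) = 0.8416
Φ⁻¹(FA) = -0.6745
ln β = −½·[z(H)² − z(FA)²] = −0.5 × (0.7083 − 0.4550) = -0.12665

ln β = -0.127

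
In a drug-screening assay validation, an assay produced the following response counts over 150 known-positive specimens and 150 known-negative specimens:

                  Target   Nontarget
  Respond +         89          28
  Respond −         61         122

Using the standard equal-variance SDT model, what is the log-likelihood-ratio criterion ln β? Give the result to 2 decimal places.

ln β = 0.37

H = 89/150 = 0.5933
FA = 28/150 = 0.1867
z(H) = 0.236
z(FA) = -0.890
ln β = −½·[z(H)² − z(FA)²] = −0.5 × (0.056 − 0.792) = 0.368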